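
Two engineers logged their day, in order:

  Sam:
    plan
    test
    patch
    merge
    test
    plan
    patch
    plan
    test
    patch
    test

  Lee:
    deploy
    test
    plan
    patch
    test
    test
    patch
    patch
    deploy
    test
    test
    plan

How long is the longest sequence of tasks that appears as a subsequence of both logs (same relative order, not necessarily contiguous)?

6

One common subsequence of length 6: plan (Sam #1, Lee #3), test (Sam #2, Lee #6), patch (Sam #3, Lee #7), patch (Sam #7, Lee #8), test (Sam #9, Lee #10), test (Sam #11, Lee #11). The LCS DP gives dp[11][12] = 6, so this is optimal.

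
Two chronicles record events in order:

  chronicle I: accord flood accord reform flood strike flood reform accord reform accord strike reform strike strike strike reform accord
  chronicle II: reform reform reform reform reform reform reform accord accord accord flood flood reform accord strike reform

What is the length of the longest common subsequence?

Pick accord at chronicle I[1]=chronicle II[9]; then accord at chronicle I[3]=chronicle II[10]; then flood at chronicle I[5]=chronicle II[11]; then flood at chronicle I[7]=chronicle II[12]; then reform at chronicle I[10]=chronicle II[13]; then accord at chronicle I[11]=chronicle II[14]; then strike at chronicle I[16]=chronicle II[15]; then reform at chronicle I[17]=chronicle II[16]; all 8 events appear in both, in order. Since dp[18][16] = 8, nothing longer is possible.

8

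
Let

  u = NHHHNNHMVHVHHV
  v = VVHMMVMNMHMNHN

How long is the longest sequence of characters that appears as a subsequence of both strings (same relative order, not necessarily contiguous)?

5

Match H [2,3], then N [5,8], then H [7,10], then M [8,11], then H [10,13] — 5 characters in the same relative order in both, and the DP table's final entry dp[14][14] is also 5, so no common subsequence is longer.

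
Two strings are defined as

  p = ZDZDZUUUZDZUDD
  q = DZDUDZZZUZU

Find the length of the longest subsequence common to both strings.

Taking Z (p #1, q #2), then D (p #2, q #5), then Z (p #3, q #7), then Z (p #5, q #8), then U (p #8, q #9), then Z (p #11, q #10), then U (p #12, q #11) gives a common subsequence of length 7. Since dp[14][11] = 7, nothing longer is possible.

7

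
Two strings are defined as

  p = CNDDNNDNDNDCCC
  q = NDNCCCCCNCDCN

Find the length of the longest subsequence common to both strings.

Taking N [2,1] → D [4,2] → N [5,3] → N [6,9] → D [7,11] → N [10,13] gives a common subsequence of length 6. Since dp[14][13] = 6, nothing longer is possible.

6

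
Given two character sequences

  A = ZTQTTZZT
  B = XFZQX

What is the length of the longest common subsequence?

One common subsequence of length 2: Z (A #1, B #3); then Q (A #3, B #4). Since dp[8][5] = 2, nothing longer is possible.

2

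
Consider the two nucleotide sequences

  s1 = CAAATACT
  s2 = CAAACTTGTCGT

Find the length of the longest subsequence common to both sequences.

Taking C [1,1]; then A [2,2]; then A [3,3]; then A [4,4]; then T [5,9]; then C [7,10]; then T [8,12] gives a common subsequence of length 7. dp[8][12] = 7 confirms this is the maximum.

7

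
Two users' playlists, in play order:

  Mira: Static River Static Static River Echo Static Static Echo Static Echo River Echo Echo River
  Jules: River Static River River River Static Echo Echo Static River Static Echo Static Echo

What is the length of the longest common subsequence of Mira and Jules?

9

One common subsequence of length 9: Static [1,2] → River [2,5] → Static [3,6] → Static [4,9] → River [5,10] → Static [8,11] → Echo [9,12] → Static [10,13] → Echo [14,14]. Since dp[15][14] = 9, nothing longer is possible.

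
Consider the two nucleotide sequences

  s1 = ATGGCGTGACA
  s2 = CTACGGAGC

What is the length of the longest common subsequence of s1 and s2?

6

Let dp[i][j] be the LCS length of the first i bases of s1 and the first j bases of s2. dp[i][j] = dp[i-1][j-1]+1 when the i-th and j-th bases match, else max(dp[i-1][j], dp[i][j-1]).
    ·  C  T  A  C  G  G  A  G  C
 ·  0  0  0  0  0  0  0  0  0  0
 A  0  0  0  1  1  1  1  1  1  1
 T  0  0  1  1  1  1  1  1  1  1
 G  0  0  1  1  1  2  2  2  2  2
 G  0  0  1  1  1  2  3  3  3  3
 C  0  1  1  1  2  2  3  3  3  4
 G  0  1  1  1  2  3  3  3  4  4
 T  0  1  2  2  2  3  3  3  4  4
 G  0  1  2  2  2  3  4  4  4  4
 A  0  1  2  3  3  3  4  5  5  5
 C  0  1  2  3  4  4  4  5  5  6
 A  0  1  2  3  4  4  4  5  5  6
dp[11][9] = 6. One LCS (by backtracking along matches): ACGGAC.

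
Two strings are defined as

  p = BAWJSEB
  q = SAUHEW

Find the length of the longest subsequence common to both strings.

Let dp[i][j] be the LCS length of the first i characters of p and the first j characters of q. dp[i][j] = dp[i-1][j-1]+1 when the i-th and j-th characters match, else max(dp[i-1][j], dp[i][j-1]).
    ·  S  A  U  H  E  W
 ·  0  0  0  0  0  0  0
 B  0  0  0  0  0  0  0
 A  0  0  1  1  1  1  1
 W  0  0  1  1  1  1  2
 J  0  0  1  1  1  1  2
 S  0  1  1  1  1  1  2
 E  0  1  1  1  1  2  2
 B  0  1  1  1  1  2  2
dp[7][6] = 2. One LCS (by backtracking along matches): AW.

2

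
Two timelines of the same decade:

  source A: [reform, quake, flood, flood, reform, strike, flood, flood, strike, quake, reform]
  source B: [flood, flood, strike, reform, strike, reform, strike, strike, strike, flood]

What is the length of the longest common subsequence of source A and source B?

5

Match flood at source A[3]=source B[1], flood at source A[4]=source B[2], reform at source A[5]=source B[6], strike at source A[6]=source B[9], flood at source A[8]=source B[10] — 5 events in the same relative order in both. dp[11][10] = 5 confirms this is the maximum.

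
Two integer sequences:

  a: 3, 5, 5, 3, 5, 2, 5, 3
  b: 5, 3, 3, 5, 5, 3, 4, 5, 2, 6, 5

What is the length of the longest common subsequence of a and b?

Let dp[i][j] be the LCS length of the first i values of a and the first j values of b. dp[i][j] = dp[i-1][j-1]+1 when the i-th and j-th values match, else max(dp[i-1][j], dp[i][j-1]).
    ·  5  3  3  5  5  3  4  5  2  6  5
 ·  0  0  0  0  0  0  0  0  0  0  0  0
 3  0  0  1  1  1  1  1  1  1  1  1  1
 5  0  1  1  1  2  2  2  2  2  2  2  2
 5  0  1  1  1  2  3  3  3  3  3  3  3
 3  0  1  2  2  2  3  4  4  4  4  4  4
 5  0  1  2  2  3  3  4  4  5  5  5  5
 2  0  1  2  2  3  3  4  4  5  6  6  6
 5  0  1  2  2  3  4  4  4  5  6  6  7
 3  0  1  2  3  3  4  5  5  5  6  6  7
dp[8][11] = 7. One LCS (by backtracking along matches): 3, 5, 5, 3, 5, 2, 5.

7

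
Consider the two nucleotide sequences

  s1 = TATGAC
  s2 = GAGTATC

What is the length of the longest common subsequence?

Match T at s1[1]=s2[4]; then A at s1[2]=s2[5]; then T at s1[3]=s2[6]; then C at s1[6]=s2[7] — 4 bases in the same relative order in both, and the DP table's final entry dp[6][7] is also 4, so no common subsequence is longer.

4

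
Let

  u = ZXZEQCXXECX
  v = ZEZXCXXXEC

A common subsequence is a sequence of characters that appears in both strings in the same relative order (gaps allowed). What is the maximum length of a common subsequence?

7

Match Z (u #1, v #3), then X (u #2, v #4), then C (u #6, v #5), then X (u #7, v #7), then X (u #8, v #8), then E (u #9, v #9), then C (u #10, v #10) — 7 characters in the same relative order in both, and the DP table's final entry dp[11][10] is also 7, so no common subsequence is longer.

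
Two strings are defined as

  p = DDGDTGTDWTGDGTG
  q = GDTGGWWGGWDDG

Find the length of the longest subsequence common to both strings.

One common subsequence of length 8: G [3,1], D [4,2], T [5,3], G [6,5], W [9,7], G [11,9], D [12,12], G [15,13]. The LCS DP gives dp[15][13] = 8, so this is optimal.

8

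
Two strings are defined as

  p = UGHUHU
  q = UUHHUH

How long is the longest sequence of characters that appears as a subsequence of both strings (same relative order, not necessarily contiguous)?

Pick U (p #1, q #2), H (p #3, q #4), U (p #4, q #5), H (p #5, q #6); all 4 characters appear in both, in order, and the DP table's final entry dp[6][6] is also 4, so no common subsequence is longer.

4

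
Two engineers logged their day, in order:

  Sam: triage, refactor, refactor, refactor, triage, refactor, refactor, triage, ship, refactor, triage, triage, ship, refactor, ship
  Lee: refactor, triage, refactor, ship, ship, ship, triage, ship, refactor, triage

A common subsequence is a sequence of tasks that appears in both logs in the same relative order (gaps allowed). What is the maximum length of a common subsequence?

Taking refactor at Sam[4]=Lee[1]; then triage at Sam[5]=Lee[2]; then refactor at Sam[6]=Lee[3]; then triage at Sam[8]=Lee[7]; then ship at Sam[9]=Lee[8]; then refactor at Sam[10]=Lee[9]; then triage at Sam[12]=Lee[10] gives a common subsequence of length 7, and the DP table's final entry dp[15][10] is also 7, so no common subsequence is longer.

7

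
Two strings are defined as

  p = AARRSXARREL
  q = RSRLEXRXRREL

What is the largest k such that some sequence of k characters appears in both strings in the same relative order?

7

Let dp[i][j] be the LCS length of the first i characters of p and the first j characters of q. dp[i][j] = dp[i-1][j-1]+1 when the i-th and j-th characters match, else max(dp[i-1][j], dp[i][j-1]).
    ·  R  S  R  L  E  X  R  X  R  R  E  L
 ·  0  0  0  0  0  0  0  0  0  0  0  0  0
 A  0  0  0  0  0  0  0  0  0  0  0  0  0
 A  0  0  0  0  0  0  0  0  0  0  0  0  0
 R  0  1  1  1  1  1  1  1  1  1  1  1  1
 R  0  1  1  2  2  2  2  2  2  2  2  2  2
 S  0  1  2  2  2  2  2  2  2  2  2  2  2
 X  0  1  2  2  2  2  3  3  3  3  3  3  3
 A  0  1  2  2  2  2  3  3  3  3  3  3  3
 R  0  1  2  3  3  3  3  4  4  4  4  4  4
 R  0  1  2  3  3  3  3  4  4  5  5  5  5
 E  0  1  2  3  3  4  4  4  4  5  5  6  6
 L  0  1  2  3  4  4  4  4  4  5  5  6  7
dp[11][12] = 7. One LCS (by backtracking along matches): RRXRREL.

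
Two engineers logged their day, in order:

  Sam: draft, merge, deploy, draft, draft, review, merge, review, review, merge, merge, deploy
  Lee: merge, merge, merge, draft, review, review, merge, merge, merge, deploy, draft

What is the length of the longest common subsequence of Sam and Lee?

7

Pick merge (Sam #2, Lee #3); then draft (Sam #4, Lee #4); then review (Sam #6, Lee #6); then merge (Sam #7, Lee #7); then merge (Sam #10, Lee #8); then merge (Sam #11, Lee #9); then deploy (Sam #12, Lee #10); all 7 tasks appear in both, in order. Since dp[12][11] = 7, nothing longer is possible.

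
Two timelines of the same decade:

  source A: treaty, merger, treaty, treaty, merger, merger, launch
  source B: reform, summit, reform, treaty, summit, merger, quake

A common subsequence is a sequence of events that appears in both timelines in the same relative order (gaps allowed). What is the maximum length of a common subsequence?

One common subsequence of length 2: treaty [1,4], merger [2,6]. dp[7][7] = 2 confirms this is the maximum.

2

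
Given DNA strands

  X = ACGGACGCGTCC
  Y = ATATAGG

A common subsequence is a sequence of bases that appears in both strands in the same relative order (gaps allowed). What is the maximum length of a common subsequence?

Let dp[i][j] be the LCS length of the first i bases of X and the first j bases of Y. dp[i][j] = dp[i-1][j-1]+1 when the i-th and j-th bases match, else max(dp[i-1][j], dp[i][j-1]).
    ·  A  T  A  T  A  G  G
 ·  0  0  0  0  0  0  0  0
 A  0  1  1  1  1  1  1  1
 C  0  1  1  1  1  1  1  1
 G  0  1  1  1  1  1  2  2
 G  0  1  1  1  1  1  2  3
 A  0  1  1  2  2  2  2  3
 C  0  1  1  2  2  2  2  3
 G  0  1  1  2  2  2  3  3
 C  0  1  1  2  2  2  3  3
 G  0  1  1  2  2  2  3  4
 T  0  1  2  2  3  3  3  4
 C  0  1  2  2  3  3  3  4
 C  0  1  2  2  3  3  3  4
dp[12][7] = 4. One LCS (by backtracking along matches): AAGG.

4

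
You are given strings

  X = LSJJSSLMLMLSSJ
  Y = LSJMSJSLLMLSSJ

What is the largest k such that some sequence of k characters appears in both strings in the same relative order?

One common subsequence of length 12: L at X[1]=Y[1] → S at X[2]=Y[2] → J at X[3]=Y[3] → J at X[4]=Y[6] → S at X[6]=Y[7] → L at X[7]=Y[8] → L at X[9]=Y[9] → M at X[10]=Y[10] → L at X[11]=Y[11] → S at X[12]=Y[12] → S at X[13]=Y[13] → J at X[14]=Y[14]. dp[14][14] = 12 confirms this is the maximum.

12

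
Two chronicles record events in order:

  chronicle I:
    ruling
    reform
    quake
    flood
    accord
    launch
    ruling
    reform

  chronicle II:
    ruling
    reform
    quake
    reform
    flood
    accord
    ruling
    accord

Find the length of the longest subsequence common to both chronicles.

6

Pick ruling (chronicle I #1, chronicle II #1), reform (chronicle I #2, chronicle II #2), quake (chronicle I #3, chronicle II #3), flood (chronicle I #4, chronicle II #5), accord (chronicle I #5, chronicle II #6), ruling (chronicle I #7, chronicle II #7); all 6 events appear in both, in order. Since dp[8][8] = 6, nothing longer is possible.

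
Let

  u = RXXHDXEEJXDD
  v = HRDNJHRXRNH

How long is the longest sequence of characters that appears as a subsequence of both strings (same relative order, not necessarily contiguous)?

Let dp[i][j] be the LCS length of the first i characters of u and the first j characters of v. dp[i][j] = dp[i-1][j-1]+1 when the i-th and j-th characters match, else max(dp[i-1][j], dp[i][j-1]).
    ·  H  R  D  N  J  H  R  X  R  N  H
 ·  0  0  0  0  0  0  0  0  0  0  0  0
 R  0  0  1  1  1  1  1  1  1  1  1  1
 X  0  0  1  1  1  1  1  1  2  2  2  2
 X  0  0  1  1  1  1  1  1  2  2  2  2
 H  0  1  1  1  1  1  2  2  2  2  2  3
 D  0  1  1  2  2  2  2  2  2  2  2  3
 X  0  1  1  2  2  2  2  2  3  3  3  3
 E  0  1  1  2  2  2  2  2  3  3  3  3
 E  0  1  1  2  2  2  2  2  3  3  3  3
 J  0  1  1  2  2  3  3  3  3  3  3  3
 X  0  1  1  2  2  3  3  3  4  4  4  4
 D  0  1  1  2  2  3  3  3  4  4  4  4
 D  0  1  1  2  2  3  3  3  4  4  4  4
dp[12][11] = 4. One LCS (by backtracking along matches): RDJX.

4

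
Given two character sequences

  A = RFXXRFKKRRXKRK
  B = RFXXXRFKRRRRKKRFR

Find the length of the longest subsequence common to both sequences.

One common subsequence of length 11: R at A[1]=B[1] → F at A[2]=B[2] → X at A[3]=B[4] → X at A[4]=B[5] → R at A[5]=B[6] → F at A[6]=B[7] → K at A[7]=B[8] → R at A[9]=B[11] → R at A[10]=B[12] → K at A[12]=B[14] → R at A[13]=B[17], and the DP table's final entry dp[14][17] is also 11, so no common subsequence is longer.

11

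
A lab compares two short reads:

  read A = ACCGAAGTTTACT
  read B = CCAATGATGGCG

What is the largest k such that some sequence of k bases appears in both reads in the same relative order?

7

Match C (read A #2, read B #1), C (read A #3, read B #2), A (read A #5, read B #3), A (read A #6, read B #4), G (read A #7, read B #6), T (read A #8, read B #8), C (read A #12, read B #11) — 7 bases in the same relative order in both. Since dp[13][12] = 7, nothing longer is possible.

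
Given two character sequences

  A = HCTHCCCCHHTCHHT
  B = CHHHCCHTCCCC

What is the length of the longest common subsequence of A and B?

Taking H at A[1]=B[4]; then C at A[2]=B[6]; then T at A[3]=B[8]; then C at A[6]=B[9]; then C at A[7]=B[10]; then C at A[8]=B[11]; then C at A[12]=B[12] gives a common subsequence of length 7. The LCS DP gives dp[15][12] = 7, so this is optimal.

7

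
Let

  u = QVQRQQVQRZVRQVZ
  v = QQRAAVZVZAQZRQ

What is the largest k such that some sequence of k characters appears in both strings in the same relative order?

Taking Q [1,1], then Q [3,2], then R [4,3], then V [7,8], then Q [8,11], then Z [10,12], then R [12,13], then Q [13,14] gives a common subsequence of length 8, and the DP table's final entry dp[15][14] is also 8, so no common subsequence is longer.

8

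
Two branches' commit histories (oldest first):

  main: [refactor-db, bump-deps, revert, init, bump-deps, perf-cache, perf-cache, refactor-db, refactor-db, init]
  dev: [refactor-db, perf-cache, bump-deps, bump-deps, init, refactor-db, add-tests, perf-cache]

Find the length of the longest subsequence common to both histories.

One common subsequence of length 4: refactor-db at main[1]=dev[1]; then bump-deps at main[2]=dev[4]; then init at main[4]=dev[5]; then perf-cache at main[7]=dev[8]. Since dp[10][8] = 4, nothing longer is possible.

4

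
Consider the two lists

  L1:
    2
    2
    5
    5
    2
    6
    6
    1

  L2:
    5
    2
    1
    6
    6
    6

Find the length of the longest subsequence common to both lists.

4

Pick 5 (L1 #4, L2 #1), then 2 (L1 #5, L2 #2), then 6 (L1 #6, L2 #5), then 6 (L1 #7, L2 #6); all 4 values appear in both, in order, and the DP table's final entry dp[8][6] is also 4, so no common subsequence is longer.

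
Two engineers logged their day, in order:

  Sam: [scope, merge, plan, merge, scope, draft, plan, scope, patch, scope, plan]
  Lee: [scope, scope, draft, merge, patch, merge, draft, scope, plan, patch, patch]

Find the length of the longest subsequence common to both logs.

6

Pick scope [1,2], then merge [2,4], then merge [4,6], then scope [5,8], then plan [7,9], then patch [9,11]; all 6 tasks appear in both, in order. The LCS DP gives dp[11][11] = 6, so this is optimal.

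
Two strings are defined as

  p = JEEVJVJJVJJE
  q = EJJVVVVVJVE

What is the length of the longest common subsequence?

6

Pick J (p #1, q #3), V (p #4, q #7), V (p #6, q #8), J (p #8, q #9), V (p #9, q #10), E (p #12, q #11); all 6 characters appear in both, in order, and the DP table's final entry dp[12][11] is also 6, so no common subsequence is longer.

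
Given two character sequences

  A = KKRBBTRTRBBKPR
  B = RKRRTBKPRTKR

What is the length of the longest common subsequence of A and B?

8

Taking K (A #2, B #2) → R (A #3, B #3) → R (A #7, B #4) → T (A #8, B #5) → B (A #11, B #6) → K (A #12, B #7) → P (A #13, B #8) → R (A #14, B #12) gives a common subsequence of length 8. The LCS DP gives dp[14][12] = 8, so this is optimal.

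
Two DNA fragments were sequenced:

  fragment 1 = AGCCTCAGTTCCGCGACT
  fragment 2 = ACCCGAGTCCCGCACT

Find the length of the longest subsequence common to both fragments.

Taking A [1,1]; then C [3,2]; then C [4,3]; then C [6,4]; then A [7,6]; then G [8,7]; then T [9,8]; then C [11,10]; then C [12,11]; then G [13,12]; then C [14,13]; then A [16,14]; then C [17,15]; then T [18,16] gives a common subsequence of length 14, and the DP table's final entry dp[18][16] is also 14, so no common subsequence is longer.

14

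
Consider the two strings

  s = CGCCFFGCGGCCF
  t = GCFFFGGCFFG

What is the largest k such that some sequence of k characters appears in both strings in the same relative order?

Taking G (s #2, t #1), C (s #3, t #2), F (s #5, t #4), F (s #6, t #5), G (s #9, t #6), G (s #10, t #7), C (s #11, t #8), F (s #13, t #10) gives a common subsequence of length 8. Since dp[13][11] = 8, nothing longer is possible.

8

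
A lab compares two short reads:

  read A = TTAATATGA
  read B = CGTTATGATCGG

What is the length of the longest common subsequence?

Let dp[i][j] be the LCS length of the first i bases of read A and the first j bases of read B. dp[i][j] = dp[i-1][j-1]+1 when the i-th and j-th bases match, else max(dp[i-1][j], dp[i][j-1]).
    ·  C  G  T  T  A  T  G  A  T  C  G  G
 ·  0  0  0  0  0  0  0  0  0  0  0  0  0
 T  0  0  0  1  1  1  1  1  1  1  1  1  1
 T  0  0  0  1  2  2  2  2  2  2  2  2  2
 A  0  0  0  1  2  3  3  3  3  3  3  3  3
 A  0  0  0  1  2  3  3  3  4  4  4  4  4
 T  0  0  0  1  2  3  4  4  4  5  5  5  5
 A  0  0  0  1  2  3  4  4  5  5  5  5  5
 T  0  0  0  1  2  3  4  4  5  6  6  6  6
 G  0  0  1  1  2  3  4  5  5  6  6  7  7
 A  0  0  1  1  2  3  4  5  6  6  6  7  7
dp[9][12] = 7. One LCS (by backtracking along matches): TTATATG.

7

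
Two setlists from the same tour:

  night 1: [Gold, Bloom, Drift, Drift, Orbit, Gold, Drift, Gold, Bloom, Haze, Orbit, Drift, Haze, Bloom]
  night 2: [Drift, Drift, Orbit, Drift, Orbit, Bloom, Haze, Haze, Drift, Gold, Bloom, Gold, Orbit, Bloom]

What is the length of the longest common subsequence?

Match Drift (night 1 #3, night 2 #2), Drift (night 1 #4, night 2 #4), Orbit (night 1 #5, night 2 #5), Drift (night 1 #7, night 2 #9), Gold (night 1 #8, night 2 #10), Bloom (night 1 #9, night 2 #11), Orbit (night 1 #11, night 2 #13), Bloom (night 1 #14, night 2 #14) — 8 songs in the same relative order in both. Since dp[14][14] = 8, nothing longer is possible.

8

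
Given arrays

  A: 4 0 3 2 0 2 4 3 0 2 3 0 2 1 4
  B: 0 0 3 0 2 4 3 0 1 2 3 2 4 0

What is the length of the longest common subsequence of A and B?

11

Pick 0 [2,2]; then 3 [3,3]; then 0 [5,4]; then 2 [6,5]; then 4 [7,6]; then 3 [8,7]; then 0 [9,8]; then 2 [10,10]; then 3 [11,11]; then 2 [13,12]; then 4 [15,13]; all 11 values appear in both, in order, and the DP table's final entry dp[15][14] is also 11, so no common subsequence is longer.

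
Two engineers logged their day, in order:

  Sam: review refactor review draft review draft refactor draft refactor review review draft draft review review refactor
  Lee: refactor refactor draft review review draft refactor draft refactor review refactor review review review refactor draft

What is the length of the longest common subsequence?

Pick refactor at Sam[2]=Lee[2], then review at Sam[3]=Lee[4], then review at Sam[5]=Lee[5], then draft at Sam[6]=Lee[6], then refactor at Sam[7]=Lee[7], then draft at Sam[8]=Lee[8], then refactor at Sam[9]=Lee[9], then review at Sam[10]=Lee[10], then review at Sam[11]=Lee[12], then review at Sam[14]=Lee[13], then review at Sam[15]=Lee[14], then refactor at Sam[16]=Lee[15]; all 12 tasks appear in both, in order. Since dp[16][16] = 12, nothing longer is possible.

12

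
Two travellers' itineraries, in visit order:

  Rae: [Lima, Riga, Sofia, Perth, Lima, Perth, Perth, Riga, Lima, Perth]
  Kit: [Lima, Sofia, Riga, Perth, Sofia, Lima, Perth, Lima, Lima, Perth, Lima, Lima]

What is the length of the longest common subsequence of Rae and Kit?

7

One common subsequence of length 7: Lima [1,1]; then Riga [2,3]; then Sofia [3,5]; then Perth [4,7]; then Lima [5,9]; then Perth [6,10]; then Lima [9,12]. Since dp[10][12] = 7, nothing longer is possible.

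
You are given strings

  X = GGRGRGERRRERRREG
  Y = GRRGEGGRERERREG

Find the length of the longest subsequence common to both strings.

12

Taking G (X #2, Y #1); then R (X #3, Y #2); then R (X #5, Y #3); then G (X #6, Y #4); then E (X #7, Y #5); then R (X #8, Y #8); then R (X #10, Y #10); then E (X #11, Y #11); then R (X #13, Y #12); then R (X #14, Y #13); then E (X #15, Y #14); then G (X #16, Y #15) gives a common subsequence of length 12, and the DP table's final entry dp[16][15] is also 12, so no common subsequence is longer.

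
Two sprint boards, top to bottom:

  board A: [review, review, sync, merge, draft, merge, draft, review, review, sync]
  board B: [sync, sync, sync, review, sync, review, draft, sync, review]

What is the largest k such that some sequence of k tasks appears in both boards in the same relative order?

Match review (board A #1, board B #4); then review (board A #2, board B #6); then sync (board A #3, board B #8); then review (board A #9, board B #9) — 4 tasks in the same relative order in both. Since dp[10][9] = 4, nothing longer is possible.

4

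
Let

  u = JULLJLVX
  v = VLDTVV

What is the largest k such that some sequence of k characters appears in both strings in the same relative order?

2

Let dp[i][j] be the LCS length of the first i characters of u and the first j characters of v. dp[i][j] = dp[i-1][j-1]+1 when the i-th and j-th characters match, else max(dp[i-1][j], dp[i][j-1]).
    ·  V  L  D  T  V  V
 ·  0  0  0  0  0  0  0
 J  0  0  0  0  0  0  0
 U  0  0  0  0  0  0  0
 L  0  0  1  1  1  1  1
 L  0  0  1  1  1  1  1
 J  0  0  1  1  1  1  1
 L  0  0  1  1  1  1  1
 V  0  1  1  1  1  2  2
 X  0  1  1  1  1  2  2
dp[8][6] = 2. One LCS (by backtracking along matches): LV.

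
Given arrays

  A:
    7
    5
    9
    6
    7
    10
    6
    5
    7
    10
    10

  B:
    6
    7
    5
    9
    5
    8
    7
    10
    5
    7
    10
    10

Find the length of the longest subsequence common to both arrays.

Let dp[i][j] be the LCS length of the first i values of A and the first j values of B. dp[i][j] = dp[i-1][j-1]+1 when the i-th and j-th values match, else max(dp[i-1][j], dp[i][j-1]).
    ·  6  7  5  9  5  8  7 10  5  7 10 10
 ·  0  0  0  0  0  0  0  0  0  0  0  0  0
 7  0  0  1  1  1  1  1  1  1  1  1  1  1
 5  0  0  1  2  2  2  2  2  2  2  2  2  2
 9  0  0  1  2  3  3  3  3  3  3  3  3  3
 6  0  1  1  2  3  3  3  3  3  3  3  3  3
 7  0  1  2  2  3  3  3  4  4  4  4  4  4
10  0  1  2  2  3  3  3  4  5  5  5  5  5
 6  0  1  2  2  3  3  3  4  5  5  5  5  5
 5  0  1  2  3  3  4  4  4  5  6  6  6  6
 7  0  1  2  3  3  4  4  5  5  6  7  7  7
10  0  1  2  3  3  4  4  5  6  6  7  8  8
10  0  1  2  3  3  4  4  5  6  6  7  8  9
dp[11][12] = 9. One LCS (by backtracking along matches): 7, 5, 9, 7, 10, 5, 7, 10, 10.

9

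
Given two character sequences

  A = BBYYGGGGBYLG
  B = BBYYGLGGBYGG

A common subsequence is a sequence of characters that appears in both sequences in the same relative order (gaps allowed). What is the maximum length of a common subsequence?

10

Let dp[i][j] be the LCS length of the first i characters of A and the first j characters of B. dp[i][j] = dp[i-1][j-1]+1 when the i-th and j-th characters match, else max(dp[i-1][j], dp[i][j-1]).
    ·  B  B  Y  Y  G  L  G  G  B  Y  G  G
 ·  0  0  0  0  0  0  0  0  0  0  0  0  0
 B  0  1  1  1  1  1  1  1  1  1  1  1  1
 B  0  1  2  2  2  2  2  2  2  2  2  2  2
 Y  0  1  2  3  3  3  3  3  3  3  3  3  3
 Y  0  1  2  3  4  4  4  4  4  4  4  4  4
 G  0  1  2  3  4  5  5  5  5  5  5  5  5
 G  0  1  2  3  4  5  5  6  6  6  6  6  6
 G  0  1  2  3  4  5  5  6  7  7  7  7  7
 G  0  1  2  3  4  5  5  6  7  7  7  8  8
 B  0  1  2  3  4  5  5  6  7  8  8  8  8
 Y  0  1  2  3  4  5  5  6  7  8  9  9  9
 L  0  1  2  3  4  5  6  6  7  8  9  9  9
 G  0  1  2  3  4  5  6  7  7  8  9 10 10
dp[12][12] = 10. One LCS (by backtracking along matches): BBYYGGGBYG.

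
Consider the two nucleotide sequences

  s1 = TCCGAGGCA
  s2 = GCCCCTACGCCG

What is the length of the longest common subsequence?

Let dp[i][j] be the LCS length of the first i bases of s1 and the first j bases of s2. dp[i][j] = dp[i-1][j-1]+1 when the i-th and j-th bases match, else max(dp[i-1][j], dp[i][j-1]).
    ·  G  C  C  C  C  T  A  C  G  C  C  G
 ·  0  0  0  0  0  0  0  0  0  0  0  0  0
 T  0  0  0  0  0  0  1  1  1  1  1  1  1
 C  0  0  1  1  1  1  1  1  2  2  2  2  2
 C  0  0  1  2  2  2  2  2  2  2  3  3  3
 G  0  1  1  2  2  2  2  2  2  3  3  3  4
 A  0  1  1  2  2  2  2  3  3  3  3  3  4
 G  0  1  1  2  2  2  2  3  3  4  4  4  4
 G  0  1  1  2  2  2  2  3  3  4  4  4  5
 C  0  1  2  2  3  3  3  3  4  4  5  5  5
 A  0  1  2  2  3  3  3  4  4  4  5  5  5
dp[9][12] = 5. One LCS (by backtracking along matches): CCAGG.

5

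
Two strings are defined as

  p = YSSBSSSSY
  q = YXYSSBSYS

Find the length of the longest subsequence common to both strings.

6

Let dp[i][j] be the LCS length of the first i characters of p and the first j characters of q. dp[i][j] = dp[i-1][j-1]+1 when the i-th and j-th characters match, else max(dp[i-1][j], dp[i][j-1]).
    ·  Y  X  Y  S  S  B  S  Y  S
 ·  0  0  0  0  0  0  0  0  0  0
 Y  0  1  1  1  1  1  1  1  1  1
 S  0  1  1  1  2  2  2  2  2  2
 S  0  1  1  1  2  3  3  3  3  3
 B  0  1  1  1  2  3  4  4  4  4
 S  0  1  1  1  2  3  4  5  5  5
 S  0  1  1  1  2  3  4  5  5  6
 S  0  1  1  1  2  3  4  5  5  6
 S  0  1  1  1  2  3  4  5  5  6
 Y  0  1  1  2  2  3  4  5  6  6
dp[9][9] = 6. One LCS (by backtracking along matches): YSSBSS.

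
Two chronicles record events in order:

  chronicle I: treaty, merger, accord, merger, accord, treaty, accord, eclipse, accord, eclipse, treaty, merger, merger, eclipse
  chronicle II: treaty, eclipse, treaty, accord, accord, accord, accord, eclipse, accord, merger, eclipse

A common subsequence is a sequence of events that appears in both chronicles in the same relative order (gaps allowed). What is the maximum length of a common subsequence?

Match treaty at chronicle I[1]=chronicle II[3], accord at chronicle I[3]=chronicle II[5], accord at chronicle I[5]=chronicle II[6], accord at chronicle I[7]=chronicle II[7], eclipse at chronicle I[8]=chronicle II[8], accord at chronicle I[9]=chronicle II[9], merger at chronicle I[13]=chronicle II[10], eclipse at chronicle I[14]=chronicle II[11] — 8 events in the same relative order in both. The LCS DP gives dp[14][11] = 8, so this is optimal.

8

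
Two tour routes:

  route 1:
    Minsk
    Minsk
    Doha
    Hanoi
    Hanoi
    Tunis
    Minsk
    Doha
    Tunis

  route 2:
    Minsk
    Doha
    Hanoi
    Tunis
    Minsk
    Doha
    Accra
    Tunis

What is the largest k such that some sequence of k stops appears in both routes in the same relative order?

Pick Minsk (route 1 #2, route 2 #1), then Doha (route 1 #3, route 2 #2), then Hanoi (route 1 #5, route 2 #3), then Tunis (route 1 #6, route 2 #4), then Minsk (route 1 #7, route 2 #5), then Doha (route 1 #8, route 2 #6), then Tunis (route 1 #9, route 2 #8); all 7 stops appear in both, in order. The LCS DP gives dp[9][8] = 7, so this is optimal.

7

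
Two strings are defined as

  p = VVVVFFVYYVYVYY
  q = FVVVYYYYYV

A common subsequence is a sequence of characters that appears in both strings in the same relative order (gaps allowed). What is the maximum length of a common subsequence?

8

Let dp[i][j] be the LCS length of the first i characters of p and the first j characters of q. dp[i][j] = dp[i-1][j-1]+1 when the i-th and j-th characters match, else max(dp[i-1][j], dp[i][j-1]).
    ·  F  V  V  V  Y  Y  Y  Y  Y  V
 ·  0  0  0  0  0  0  0  0  0  0  0
 V  0  0  1  1  1  1  1  1  1  1  1
 V  0  0  1  2  2  2  2  2  2  2  2
 V  0  0  1  2  3  3  3  3  3  3  3
 V  0  0  1  2  3  3  3  3  3  3  4
 F  0  1  1  2  3  3  3  3  3  3  4
 F  0  1  1  2  3  3  3  3  3  3  4
 V  0  1  2  2  3  3  3  3  3  3  4
 Y  0  1  2  2  3  4  4  4  4  4  4
 Y  0  1  2  2  3  4  5  5  5  5  5
 V  0  1  2  3  3  4  5  5  5  5  6
 Y  0  1  2  3  3  4  5  6  6  6  6
 V  0  1  2  3  4  4  5  6  6  6  7
 Y  0  1  2  3  4  5  5  6  7  7  7
 Y  0  1  2  3  4  5  6  6  7  8  8
dp[14][10] = 8. One LCS (by backtracking along matches): VVVYYYYY.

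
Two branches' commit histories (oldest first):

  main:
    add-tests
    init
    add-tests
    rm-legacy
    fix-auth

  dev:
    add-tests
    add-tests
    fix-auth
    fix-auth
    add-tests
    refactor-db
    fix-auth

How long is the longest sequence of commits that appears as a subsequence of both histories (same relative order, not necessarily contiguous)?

3

Pick add-tests (main #1, dev #2) → add-tests (main #3, dev #5) → fix-auth (main #5, dev #7); all 3 commits appear in both, in order. The LCS DP gives dp[5][7] = 3, so this is optimal.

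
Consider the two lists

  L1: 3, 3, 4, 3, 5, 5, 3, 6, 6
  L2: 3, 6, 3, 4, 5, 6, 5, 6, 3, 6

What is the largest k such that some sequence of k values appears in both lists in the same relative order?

Let dp[i][j] be the LCS length of the first i values of L1 and the first j values of L2. dp[i][j] = dp[i-1][j-1]+1 when the i-th and j-th values match, else max(dp[i-1][j], dp[i][j-1]).
    ·  3  6  3  4  5  6  5  6  3  6
 ·  0  0  0  0  0  0  0  0  0  0  0
 3  0  1  1  1  1  1  1  1  1  1  1
 3  0  1  1  2  2  2  2  2  2  2  2
 4  0  1  1  2  3  3  3  3  3  3  3
 3  0  1  1  2  3  3  3  3  3  4  4
 5  0  1  1  2  3  4  4  4  4  4  4
 5  0  1  1  2  3  4  4  5  5  5  5
 3  0  1  1  2  3  4  4  5  5  6  6
 6  0  1  2  2  3  4  5  5  6  6  7
 6  0  1  2  2  3  4  5  5  6  6  7
dp[9][10] = 7. One LCS (by backtracking along matches): 3, 3, 4, 5, 5, 3, 6.

7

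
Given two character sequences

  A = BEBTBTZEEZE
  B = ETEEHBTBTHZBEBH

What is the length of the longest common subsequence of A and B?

7

Match E at A[2]=B[4], then B at A[3]=B[6], then T at A[4]=B[7], then B at A[5]=B[8], then T at A[6]=B[9], then Z at A[7]=B[11], then E at A[8]=B[13] — 7 characters in the same relative order in both. The LCS DP gives dp[11][15] = 7, so this is optimal.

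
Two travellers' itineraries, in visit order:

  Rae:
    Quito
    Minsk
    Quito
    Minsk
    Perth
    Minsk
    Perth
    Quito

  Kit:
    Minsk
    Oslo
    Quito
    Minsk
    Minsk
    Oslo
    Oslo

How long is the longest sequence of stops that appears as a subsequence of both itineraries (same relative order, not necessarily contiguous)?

4

Taking Minsk at Rae[2]=Kit[1] → Quito at Rae[3]=Kit[3] → Minsk at Rae[4]=Kit[4] → Minsk at Rae[6]=Kit[5] gives a common subsequence of length 4. dp[8][7] = 4 confirms this is the maximum.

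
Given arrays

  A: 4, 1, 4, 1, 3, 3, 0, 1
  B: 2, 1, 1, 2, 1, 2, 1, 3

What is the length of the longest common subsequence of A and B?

3

Pick 1 [2,5], 1 [4,7], 3 [6,8]; all 3 values appear in both, in order, and the DP table's final entry dp[8][8] is also 3, so no common subsequence is longer.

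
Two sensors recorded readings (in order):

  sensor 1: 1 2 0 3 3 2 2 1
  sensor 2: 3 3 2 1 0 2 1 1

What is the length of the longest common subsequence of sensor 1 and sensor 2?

Let dp[i][j] be the LCS length of the first i values of sensor 1 and the first j values of sensor 2. dp[i][j] = dp[i-1][j-1]+1 when the i-th and j-th values match, else max(dp[i-1][j], dp[i][j-1]).
    ·  3  3  2  1  0  2  1  1
 ·  0  0  0  0  0  0  0  0  0
 1  0  0  0  0  1  1  1  1  1
 2  0  0  0  1  1  1  2  2  2
 0  0  0  0  1  1  2  2  2  2
 3  0  1  1  1  1  2  2  2  2
 3  0  1  2  2  2  2  2  2  2
 2  0  1  2  3  3  3  3  3  3
 2  0  1  2  3  3  3  4  4  4
 1  0  1  2  3  4  4  4  5  5
dp[8][8] = 5. One LCS (by backtracking along matches): 3, 3, 2, 2, 1.

5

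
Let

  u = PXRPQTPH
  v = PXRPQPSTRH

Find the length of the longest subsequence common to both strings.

7

Let dp[i][j] be the LCS length of the first i characters of u and the first j characters of v. dp[i][j] = dp[i-1][j-1]+1 when the i-th and j-th characters match, else max(dp[i-1][j], dp[i][j-1]).
    ·  P  X  R  P  Q  P  S  T  R  H
 ·  0  0  0  0  0  0  0  0  0  0  0
 P  0  1  1  1  1  1  1  1  1  1  1
 X  0  1  2  2  2  2  2  2  2  2  2
 R  0  1  2  3  3  3  3  3  3  3  3
 P  0  1  2  3  4  4  4  4  4  4  4
 Q  0  1  2  3  4  5  5  5  5  5  5
 T  0  1  2  3  4  5  5  5  6  6  6
 P  0  1  2  3  4  5  6  6  6  6  6
 H  0  1  2  3  4  5  6  6  6  6  7
dp[8][10] = 7. One LCS (by backtracking along matches): PXRPQTH.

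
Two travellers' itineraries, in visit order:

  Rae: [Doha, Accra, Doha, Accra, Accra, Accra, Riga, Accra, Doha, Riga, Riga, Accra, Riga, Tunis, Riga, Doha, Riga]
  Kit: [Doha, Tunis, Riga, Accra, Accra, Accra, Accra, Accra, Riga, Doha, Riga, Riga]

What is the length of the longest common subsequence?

Match Doha at Rae[1]=Kit[1]; then Accra at Rae[2]=Kit[5]; then Accra at Rae[4]=Kit[6]; then Accra at Rae[5]=Kit[7]; then Accra at Rae[6]=Kit[8]; then Riga at Rae[7]=Kit[9]; then Doha at Rae[9]=Kit[10]; then Riga at Rae[15]=Kit[11]; then Riga at Rae[17]=Kit[12] — 9 stops in the same relative order in both. Since dp[17][12] = 9, nothing longer is possible.

9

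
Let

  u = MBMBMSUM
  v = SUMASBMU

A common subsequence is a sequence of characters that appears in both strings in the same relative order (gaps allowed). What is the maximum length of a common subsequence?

Let dp[i][j] be the LCS length of the first i characters of u and the first j characters of v. dp[i][j] = dp[i-1][j-1]+1 when the i-th and j-th characters match, else max(dp[i-1][j], dp[i][j-1]).
    ·  S  U  M  A  S  B  M  U
 ·  0  0  0  0  0  0  0  0  0
 M  0  0  0  1  1  1  1  1  1
 B  0  0  0  1  1  1  2  2  2
 M  0  0  0  1  1  1  2  3  3
 B  0  0  0  1  1  1  2  3  3
 M  0  0  0  1  1  1  2  3  3
 S  0  1  1  1  1  2  2  3  3
 U  0  1  2  2  2  2  2  3  4
 M  0  1  2  3  3  3  3  3  4
dp[8][8] = 4. One LCS (by backtracking along matches): MBMU.

4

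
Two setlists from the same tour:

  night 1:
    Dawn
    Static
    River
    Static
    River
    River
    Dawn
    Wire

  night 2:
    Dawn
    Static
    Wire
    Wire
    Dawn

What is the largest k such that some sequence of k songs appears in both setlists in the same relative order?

3

One common subsequence of length 3: Dawn (night 1 #1, night 2 #1), then Static (night 1 #2, night 2 #2), then Dawn (night 1 #7, night 2 #5). The LCS DP gives dp[8][5] = 3, so this is optimal.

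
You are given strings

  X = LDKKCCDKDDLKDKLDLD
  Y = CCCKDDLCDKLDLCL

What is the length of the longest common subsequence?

Match C [5,2] → C [6,3] → K [8,4] → D [9,5] → D [10,6] → L [11,7] → D [13,9] → K [14,10] → L [15,11] → D [16,12] → L [17,15] — 11 characters in the same relative order in both, and the DP table's final entry dp[18][15] is also 11, so no common subsequence is longer.

11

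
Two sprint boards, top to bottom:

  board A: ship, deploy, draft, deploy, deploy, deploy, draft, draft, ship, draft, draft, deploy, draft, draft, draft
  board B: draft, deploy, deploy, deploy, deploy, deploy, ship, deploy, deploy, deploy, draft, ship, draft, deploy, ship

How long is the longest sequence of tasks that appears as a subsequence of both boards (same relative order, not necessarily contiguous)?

Pick ship [1,7]; then deploy [4,8]; then deploy [5,9]; then deploy [6,10]; then draft [8,11]; then ship [9,12]; then draft [11,13]; then deploy [12,14]; all 8 tasks appear in both, in order, and the DP table's final entry dp[15][15] is also 8, so no common subsequence is longer.

8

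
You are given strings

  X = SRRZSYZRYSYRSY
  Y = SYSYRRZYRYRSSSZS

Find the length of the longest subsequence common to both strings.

Taking S [1,3], then R [2,5], then R [3,6], then Z [4,7], then Y [6,8], then R [8,9], then Y [9,10], then S [10,14], then S [13,16] gives a common subsequence of length 9. dp[14][16] = 9 confirms this is the maximum.

9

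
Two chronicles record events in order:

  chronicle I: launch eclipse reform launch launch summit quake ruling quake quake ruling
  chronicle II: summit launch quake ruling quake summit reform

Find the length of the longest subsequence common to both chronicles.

4

Taking launch at chronicle I[5]=chronicle II[2], quake at chronicle I[7]=chronicle II[3], ruling at chronicle I[8]=chronicle II[4], quake at chronicle I[9]=chronicle II[5] gives a common subsequence of length 4. The LCS DP gives dp[11][7] = 4, so this is optimal.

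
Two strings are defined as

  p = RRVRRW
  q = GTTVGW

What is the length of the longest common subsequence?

2

Taking V [3,4], W [6,6] gives a common subsequence of length 2. Since dp[6][6] = 2, nothing longer is possible.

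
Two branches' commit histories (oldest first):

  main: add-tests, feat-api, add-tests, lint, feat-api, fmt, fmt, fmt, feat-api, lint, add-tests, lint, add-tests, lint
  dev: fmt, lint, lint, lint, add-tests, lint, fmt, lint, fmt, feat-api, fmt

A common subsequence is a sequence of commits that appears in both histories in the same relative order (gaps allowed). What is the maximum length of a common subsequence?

5

One common subsequence of length 5: add-tests (main #3, dev #5), then lint (main #4, dev #6), then fmt (main #6, dev #7), then fmt (main #7, dev #9), then fmt (main #8, dev #11). dp[14][11] = 5 confirms this is the maximum.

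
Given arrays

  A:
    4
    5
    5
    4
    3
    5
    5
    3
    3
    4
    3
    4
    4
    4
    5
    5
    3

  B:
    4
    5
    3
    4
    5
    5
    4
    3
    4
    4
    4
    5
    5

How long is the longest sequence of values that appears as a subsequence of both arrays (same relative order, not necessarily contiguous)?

One common subsequence of length 12: 4 (A #1, B #1); then 5 (A #2, B #2); then 4 (A #4, B #4); then 5 (A #6, B #5); then 5 (A #7, B #6); then 4 (A #10, B #7); then 3 (A #11, B #8); then 4 (A #12, B #9); then 4 (A #13, B #10); then 4 (A #14, B #11); then 5 (A #15, B #12); then 5 (A #16, B #13). The LCS DP gives dp[17][13] = 12, so this is optimal.

12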